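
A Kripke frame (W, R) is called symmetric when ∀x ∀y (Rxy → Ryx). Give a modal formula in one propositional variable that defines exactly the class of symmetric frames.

p → □◇p

This is symmetry; the standard corresponding axiom is B: p → □◇p.
Suppose p→□◇p is valid. Take Rxy and set V(p)={x}. Then p at x, so □◇p at x, so ◇p at y, so some z with Ryz has p; z=x, i.e. Ryx.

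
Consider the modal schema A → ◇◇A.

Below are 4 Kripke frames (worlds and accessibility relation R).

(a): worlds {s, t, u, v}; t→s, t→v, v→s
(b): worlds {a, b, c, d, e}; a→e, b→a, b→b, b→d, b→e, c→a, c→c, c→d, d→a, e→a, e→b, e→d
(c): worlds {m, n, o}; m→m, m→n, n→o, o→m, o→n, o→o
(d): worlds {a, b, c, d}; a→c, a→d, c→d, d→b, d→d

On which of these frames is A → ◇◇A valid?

(c)

This is the axiom for a generalized confluence (Geach) condition; its first-order frame correspondent is ∀x ∃w (x = w ∧ xR²w).
(a): fails — at s but no w with s=w and sR²w.
(b): fails — at d but no w with d=w and dR²w.
(c): satisfies the condition.
(d): fails — at a but no w with a=w and aR²w.
Valid on: (c).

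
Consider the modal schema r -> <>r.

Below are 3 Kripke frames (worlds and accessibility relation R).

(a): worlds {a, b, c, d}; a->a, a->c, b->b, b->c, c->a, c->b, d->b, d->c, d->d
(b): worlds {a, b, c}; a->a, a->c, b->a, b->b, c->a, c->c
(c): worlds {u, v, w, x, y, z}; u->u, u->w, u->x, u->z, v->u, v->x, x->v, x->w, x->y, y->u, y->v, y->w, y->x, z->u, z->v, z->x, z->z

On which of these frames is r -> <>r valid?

(b)

The schema corresponds to reflexivity: forall x Rxx.
(a): fails — world c does not see itself.
(b): ✓.
(c): fails — world v does not see itself.
Valid on: (b).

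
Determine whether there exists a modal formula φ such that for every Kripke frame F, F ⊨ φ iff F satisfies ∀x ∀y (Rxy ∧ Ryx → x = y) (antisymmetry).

Modal frame validity is preserved under surjective bounded morphisms.
The 8-cycle (worlds s,t,u,v,w,x,y,z with s→t→u→v→w→x→y→z→s) is antisymmetric. Sending even-indexed worlds to a and odd-indexed worlds to b is a surjective bounded morphism onto the two-world frame with a↔b, which is not antisymmetric.
Hence antisymmetry is not modally definable.

Not modally definable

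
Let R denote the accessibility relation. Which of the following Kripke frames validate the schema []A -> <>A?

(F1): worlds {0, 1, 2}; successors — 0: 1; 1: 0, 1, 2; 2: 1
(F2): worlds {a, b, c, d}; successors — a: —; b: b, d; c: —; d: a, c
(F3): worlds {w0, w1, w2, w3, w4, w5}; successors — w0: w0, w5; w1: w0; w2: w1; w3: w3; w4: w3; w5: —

This is the axiom for seriality; its first-order frame correspondent is forall x exists y Rxy.
(F1): condition met.
(F2): fails — world a has no successor.
(F3): fails — world w5 has no successor.
Valid on: (F1).

(F1)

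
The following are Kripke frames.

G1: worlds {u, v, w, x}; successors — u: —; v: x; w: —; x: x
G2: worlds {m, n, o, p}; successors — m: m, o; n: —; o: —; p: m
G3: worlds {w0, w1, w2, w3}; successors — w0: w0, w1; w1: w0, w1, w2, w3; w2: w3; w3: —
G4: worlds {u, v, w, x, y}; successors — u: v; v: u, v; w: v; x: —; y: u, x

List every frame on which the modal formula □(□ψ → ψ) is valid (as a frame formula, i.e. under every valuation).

G1

Frame correspondent (Sahlqvist): ∀x ∀y (Rxy → Ryy) — i.e. shift-reflexivity.
G1: satisfies the condition.
G2: fails — Rmo but not Roo.
G3: fails — Rw1w2 but not Rw2w2.
G4: fails — Ryx but not Rxx.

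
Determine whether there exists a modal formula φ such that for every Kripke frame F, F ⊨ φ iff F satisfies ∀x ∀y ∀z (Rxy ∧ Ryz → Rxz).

The condition is transitivity. A defining modal formula is □q → □□q.
Suppose □q→□□q is valid. Take Rxy, Ryz and set V(q)={w : Rxw}. Then □q at x, so □□q at x, so □q at y, so q at z, i.e. Rxz.

Definable; □q → □□q defines it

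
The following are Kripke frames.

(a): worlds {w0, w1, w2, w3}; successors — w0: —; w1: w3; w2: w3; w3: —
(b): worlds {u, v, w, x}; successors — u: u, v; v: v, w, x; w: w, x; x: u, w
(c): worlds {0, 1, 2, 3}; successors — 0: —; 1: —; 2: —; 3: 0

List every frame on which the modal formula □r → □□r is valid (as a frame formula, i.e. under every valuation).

(a), (c)

Frame correspondent (Sahlqvist): ∀x ∀y ∀z (Rxy ∧ Ryz → Rxz) — i.e. transitivity.
(a): condition met.
(b): fails — Ruv and Rvw but not Ruw.
(c): condition met.
Valid on: (a), (c).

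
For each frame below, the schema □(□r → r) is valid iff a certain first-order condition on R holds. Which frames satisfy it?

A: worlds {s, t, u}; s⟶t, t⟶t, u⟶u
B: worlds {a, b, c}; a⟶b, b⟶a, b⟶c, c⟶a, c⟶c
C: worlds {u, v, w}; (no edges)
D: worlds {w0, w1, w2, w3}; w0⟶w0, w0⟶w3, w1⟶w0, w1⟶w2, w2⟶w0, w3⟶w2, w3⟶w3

A, C

This is the axiom for shift-reflexivity; its first-order frame correspondent is ∀x ∀y (Rxy → Ryy).
A: satisfies the condition.
B: fails — Rab but not Rbb.
C: satisfies the condition.
D: fails — Rw1w2 but not Rw2w2.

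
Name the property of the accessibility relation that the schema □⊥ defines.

Emptiness of R

□⊥ is valid iff no world has any successor (otherwise □⊥ fails at any world with one).
Conversely, on a frame with emptiness of R the schema holds at every world under every valuation.
Frame condition: ∀x ∀y ¬Rxy.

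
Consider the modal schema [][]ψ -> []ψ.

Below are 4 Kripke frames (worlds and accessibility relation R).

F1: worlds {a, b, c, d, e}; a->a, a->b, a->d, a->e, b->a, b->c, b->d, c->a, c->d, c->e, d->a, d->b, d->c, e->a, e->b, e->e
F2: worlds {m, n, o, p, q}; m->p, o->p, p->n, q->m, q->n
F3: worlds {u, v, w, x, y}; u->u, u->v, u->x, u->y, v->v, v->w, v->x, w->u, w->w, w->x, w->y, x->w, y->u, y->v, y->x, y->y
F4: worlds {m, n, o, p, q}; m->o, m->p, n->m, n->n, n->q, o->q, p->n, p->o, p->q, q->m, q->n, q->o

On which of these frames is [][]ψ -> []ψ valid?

F1, F3

Frame correspondent (Sahlqvist): forall x forall y (Rxy -> exists z (Rxz & Rzy)) — i.e. density.
F1: holds.
F2: fails — Rop but no z with Roz and Rzp.
F3: holds.
F4: fails — Roq but no z with Roz and Rzq.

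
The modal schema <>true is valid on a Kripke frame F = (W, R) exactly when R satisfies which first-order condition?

seriality

◇⊤ holds at w iff w has a successor, so frame-validity of ◇⊤ is exactly seriality. Equivalently via □p → ◇p:
Suppose □p→◇p is valid. At any x set V(p)=W. Then □p at x, so ◇p at x, so x has a successor.
Conversely, any frame satisfying forall x exists y Rxy validates the schema.
Frame condition: forall x exists y Rxy.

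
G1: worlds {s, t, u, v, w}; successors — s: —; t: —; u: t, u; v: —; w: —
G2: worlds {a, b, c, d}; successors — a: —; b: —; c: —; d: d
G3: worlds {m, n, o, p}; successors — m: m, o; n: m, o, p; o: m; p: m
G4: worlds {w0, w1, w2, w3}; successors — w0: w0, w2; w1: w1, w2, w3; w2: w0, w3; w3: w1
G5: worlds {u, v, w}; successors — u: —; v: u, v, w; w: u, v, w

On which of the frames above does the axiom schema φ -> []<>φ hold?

G2

The schema corresponds to symmetry: forall x forall y (Rxy -> Ryx).
G1: fails — Rut but not Rtu.
G2: ✓.
G3: fails — Rpm but not Rmp.
G4: fails — Rw1w2 but not Rw2w1.
G5: fails — Rwu but not Ruw.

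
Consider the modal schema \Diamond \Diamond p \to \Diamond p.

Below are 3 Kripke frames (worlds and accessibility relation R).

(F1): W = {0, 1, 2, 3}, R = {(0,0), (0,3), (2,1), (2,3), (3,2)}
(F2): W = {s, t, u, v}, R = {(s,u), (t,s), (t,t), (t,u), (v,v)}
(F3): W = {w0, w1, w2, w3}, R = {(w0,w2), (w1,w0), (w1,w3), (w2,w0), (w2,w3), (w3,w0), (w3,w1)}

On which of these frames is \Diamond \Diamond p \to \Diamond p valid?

The schema corresponds to transitivity: \forall x \forall y \forall z (Rxy \wedge Ryz \to Rxz).
(F1): fails — R32 and R23 but not R33.
(F2): satisfies the condition.
(F3): fails — Rw1w0 and Rw0w2 but not Rw1w2.
Valid on: (F2).

(F2)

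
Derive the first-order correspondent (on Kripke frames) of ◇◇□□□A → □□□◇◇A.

This is a Sahlqvist (Geach-type) schema ◇^2□^3A → □^3◇^2A.
Minimal-valuation argument: fix x; take any y with xR^2y and any z with xR^3z. Set V(A) to the set of worlds R-reachable from y in exactly 3 steps. Then □^3A holds at y, so the antecedent holds at x; validity forces ◇^2A at z, giving a w with zR^2w and yR^3w.
First-order correspondent: ∀x ∀y ∀z ((xR²y ∧ xR³z) → ∃w (yR³w ∧ zR²w)).

∀x ∀y ∀z ((xR²y ∧ xR³z) → ∃w (yR³w ∧ zR²w))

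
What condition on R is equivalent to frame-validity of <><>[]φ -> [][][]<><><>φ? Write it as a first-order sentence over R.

This is a Sahlqvist (Geach-type) schema ◇^2□^1φ → □^3◇^3φ.
Minimal-valuation argument: fix x; take any y with xR^2y and any z with xR^3z. Set V(φ) to the set of worlds R-reachable from y in exactly 1 step. Then □^1φ holds at y, so the antecedent holds at x; validity forces ◇^3φ at z, giving a w with zR^3w and yR^1w.
First-order correspondent: forall x forall y forall z ((x R^2 y & x R^3 z) -> exists w (yRw & z R^3 w)).

forall x forall y forall z ((x R^2 y & x R^3 z) -> exists w (yRw & z R^3 w))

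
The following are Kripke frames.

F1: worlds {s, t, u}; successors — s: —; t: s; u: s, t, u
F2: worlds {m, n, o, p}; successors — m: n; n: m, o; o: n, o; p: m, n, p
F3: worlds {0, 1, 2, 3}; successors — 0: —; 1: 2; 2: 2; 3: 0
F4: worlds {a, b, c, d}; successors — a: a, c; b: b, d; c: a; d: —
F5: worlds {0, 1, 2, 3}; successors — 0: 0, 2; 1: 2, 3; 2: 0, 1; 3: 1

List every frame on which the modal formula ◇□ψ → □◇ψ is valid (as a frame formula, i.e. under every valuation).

Frame correspondent (Sahlqvist): ∀x ∀y ∀z (Rxy ∧ Rxz → ∃w (Ryw ∧ Rzw)) — i.e. convergence.
F1: fails — Rts and Rts but s and s have no common successor.
F2: fails — Rpm and Rpn but m and n have no common successor.
F3: fails — R30 and R30 but 0 and 0 have no common successor.
F4: fails — Rbb and Rbd but b and d have no common successor.
F5: holds.

F5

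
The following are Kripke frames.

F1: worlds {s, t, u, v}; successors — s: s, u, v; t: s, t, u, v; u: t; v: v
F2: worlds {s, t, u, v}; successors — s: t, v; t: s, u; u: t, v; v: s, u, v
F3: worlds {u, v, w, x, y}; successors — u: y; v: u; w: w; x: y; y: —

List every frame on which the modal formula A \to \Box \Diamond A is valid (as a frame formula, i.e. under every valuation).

F2

Frame correspondent (Sahlqvist): \forall x \forall y (Rxy \to Ryx) — i.e. symmetry.
F1: fails — Rtv but not Rvt.
F2: holds.
F3: fails — Rxy but not Ryx.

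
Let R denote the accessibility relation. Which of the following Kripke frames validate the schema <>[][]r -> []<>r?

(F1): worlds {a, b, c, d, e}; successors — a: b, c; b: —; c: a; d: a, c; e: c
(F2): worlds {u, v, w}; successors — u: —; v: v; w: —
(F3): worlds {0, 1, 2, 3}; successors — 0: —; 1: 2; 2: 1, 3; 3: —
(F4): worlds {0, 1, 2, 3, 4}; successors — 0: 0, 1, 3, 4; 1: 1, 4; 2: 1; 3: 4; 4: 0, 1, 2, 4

This is the axiom for a generalized confluence (Geach) condition; its first-order frame correspondent is forall x forall y forall z ((xRy & xRz) -> exists w (y R^2 w & zRw)).
(F1): fails — aRb, aRb but no w with bR²w and bRw.
(F2): holds.
(F3): fails — 1R2, 1R2 but no w with 2R²w and 2Rw.
(F4): holds.
Valid on: (F2), (F4).

(F2), (F4)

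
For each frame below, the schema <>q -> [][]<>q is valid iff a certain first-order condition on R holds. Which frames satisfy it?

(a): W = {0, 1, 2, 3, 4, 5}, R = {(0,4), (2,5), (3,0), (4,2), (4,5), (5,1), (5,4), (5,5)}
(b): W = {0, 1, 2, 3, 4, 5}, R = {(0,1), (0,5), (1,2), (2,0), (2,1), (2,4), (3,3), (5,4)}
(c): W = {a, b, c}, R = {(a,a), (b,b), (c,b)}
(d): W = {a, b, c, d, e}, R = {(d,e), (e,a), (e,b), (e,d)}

The schema corresponds to a generalized confluence (Geach) condition: forall x forall y forall z ((xRy & x R^2 z) -> exists w (y = w & zRw)).
(a): fails — 0R4, 0R²2 but no w with 4=w and 2Rw.
(b): fails — 0R1, 0R²4 but no w with 1=w and 4Rw.
(c): condition met.
(d): fails — dRe, dR²a but no w with e=w and aRw.

(c)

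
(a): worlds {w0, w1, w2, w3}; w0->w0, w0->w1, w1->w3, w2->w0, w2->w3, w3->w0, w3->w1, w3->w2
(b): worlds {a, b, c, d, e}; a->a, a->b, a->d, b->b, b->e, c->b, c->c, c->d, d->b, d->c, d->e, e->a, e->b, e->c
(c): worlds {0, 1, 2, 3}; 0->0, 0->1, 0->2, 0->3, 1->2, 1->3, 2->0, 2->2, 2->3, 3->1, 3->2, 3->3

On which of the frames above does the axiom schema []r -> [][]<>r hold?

This is the axiom for a generalized confluence (Geach) condition; its first-order frame correspondent is forall x forall z (x R^2 z -> exists w (xRw & zRw)).
(a): fails — w0R²w1 but no w with w0Rw and w1Rw.
(b): satisfies the condition.
(c): satisfies the condition.
Valid on: (b), (c).

(b), (c)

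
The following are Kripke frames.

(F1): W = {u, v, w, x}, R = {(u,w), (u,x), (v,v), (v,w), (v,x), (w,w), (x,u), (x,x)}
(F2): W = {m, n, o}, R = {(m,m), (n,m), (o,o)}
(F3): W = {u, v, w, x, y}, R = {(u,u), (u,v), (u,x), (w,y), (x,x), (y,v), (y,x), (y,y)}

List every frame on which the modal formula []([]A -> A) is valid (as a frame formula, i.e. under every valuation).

(F2)

The schema corresponds to shift-reflexivity: forall x forall y (Rxy -> Ryy).
(F1): fails — Rxu but not Ruu.
(F2): holds.
(F3): fails — Ruv but not Rvv.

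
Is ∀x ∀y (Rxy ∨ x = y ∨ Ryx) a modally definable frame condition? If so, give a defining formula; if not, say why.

Any modally definable frame class is closed under disjoint unions.
Take 4 disjoint single-world reflexive frames: each is trivially connected, but their disjoint union has 4 worlds with no edge between distinct components, so it is not connected.
So the class is not modally definable.

No — not modally definable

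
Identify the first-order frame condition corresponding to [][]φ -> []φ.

Suppose □□φ→□φ is valid. Take Rxy and set V(φ)={w : xR²w}. Then □□φ at x, so □φ at x, so φ at y, i.e. ∃z(Rxz∧Rzy).

Density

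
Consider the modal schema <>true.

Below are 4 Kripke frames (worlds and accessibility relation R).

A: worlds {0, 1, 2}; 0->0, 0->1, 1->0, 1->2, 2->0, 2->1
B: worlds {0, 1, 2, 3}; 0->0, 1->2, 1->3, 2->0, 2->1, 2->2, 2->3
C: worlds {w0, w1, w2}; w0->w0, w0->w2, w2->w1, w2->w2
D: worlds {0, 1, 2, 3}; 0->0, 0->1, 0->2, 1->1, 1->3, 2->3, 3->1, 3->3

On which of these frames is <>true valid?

A, D

This is the axiom for seriality; its first-order frame correspondent is forall x exists y Rxy.
A: ✓.
B: fails — world 3 has no successor.
C: fails — world w1 has no successor.
D: ✓.
Valid on: A, D.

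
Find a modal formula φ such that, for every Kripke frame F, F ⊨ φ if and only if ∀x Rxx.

A defining formula is □ψ → ψ (the T axiom).

□ψ → ψ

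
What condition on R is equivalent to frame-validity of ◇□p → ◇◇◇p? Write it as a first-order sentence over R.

∀x ∀y (xRy → ∃w (yRw ∧ xR³w))

This is a Sahlqvist (Geach-type) schema ◇^1□^1p → □^0◇^3p.
First-order correspondent: ∀x ∀y (xRy → ∃w (yRw ∧ xR³w)).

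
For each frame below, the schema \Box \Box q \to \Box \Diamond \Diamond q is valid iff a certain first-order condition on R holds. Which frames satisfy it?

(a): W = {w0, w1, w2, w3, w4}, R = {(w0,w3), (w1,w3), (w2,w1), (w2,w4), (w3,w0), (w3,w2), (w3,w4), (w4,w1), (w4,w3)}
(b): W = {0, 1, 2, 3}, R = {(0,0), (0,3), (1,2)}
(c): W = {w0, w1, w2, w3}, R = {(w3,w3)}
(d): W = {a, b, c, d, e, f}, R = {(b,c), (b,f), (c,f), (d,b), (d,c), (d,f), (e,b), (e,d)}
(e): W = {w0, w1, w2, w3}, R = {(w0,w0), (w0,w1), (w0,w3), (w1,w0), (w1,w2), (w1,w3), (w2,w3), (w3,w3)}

(c), (e)

This is the axiom for a generalized confluence (Geach) condition; its first-order frame correspondent is \forall x \forall z (xRz \to \exists w (x R^2 w \wedge z R^2 w)).
(a): fails — w2Rw1 but no w with w2R²w and w1R²w.
(b): fails — 0R3 but no w with 0R²w and 3R²w.
(c): ✓.
(d): fails — bRc but no w with bR²w and cR²w.
(e): ✓.
Valid on: (c), (e).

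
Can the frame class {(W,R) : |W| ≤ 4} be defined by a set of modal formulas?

If a class were modally definable it would be closed under disjoint unions (Goldblatt–Thomason).
Any modal formula valid on each of 5 disjoint one-world frames is valid on their disjoint union (validity is preserved under disjoint unions). Each one-world frame has |W|=1≤4, but the union has |W|=5.
Hence having at most 4 worlds is not modally definable.

Not definable by any modal formula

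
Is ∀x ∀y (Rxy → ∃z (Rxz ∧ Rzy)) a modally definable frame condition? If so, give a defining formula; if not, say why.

The condition is density. A defining modal formula is □□q → □q.
Suppose □□q→□q is valid. Take Rxy and set V(q)={w : xR²w}. Then □□q at x, so □q at x, so q at y, i.e. ∃z(Rxz∧Rzy).

Yes — defined by □□q → □q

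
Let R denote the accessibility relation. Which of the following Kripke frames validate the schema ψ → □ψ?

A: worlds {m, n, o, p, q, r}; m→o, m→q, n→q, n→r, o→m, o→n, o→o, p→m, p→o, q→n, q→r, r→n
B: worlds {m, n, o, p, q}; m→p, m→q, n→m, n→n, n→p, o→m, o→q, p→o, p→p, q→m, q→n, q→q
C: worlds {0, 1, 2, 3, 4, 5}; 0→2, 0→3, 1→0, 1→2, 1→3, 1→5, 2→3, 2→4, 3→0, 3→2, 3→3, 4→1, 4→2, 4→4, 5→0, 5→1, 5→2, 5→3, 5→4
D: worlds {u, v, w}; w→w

The schema corresponds to a generalized confluence (Geach) condition: ∀x ∀z (xRz → ∃w (x = w ∧ z = w)).
A: fails — mRo but m ≠ o.
B: fails — mRp but m ≠ p.
C: fails — 0R2 but 0 ≠ 2.
D: holds.
Valid on: D.

D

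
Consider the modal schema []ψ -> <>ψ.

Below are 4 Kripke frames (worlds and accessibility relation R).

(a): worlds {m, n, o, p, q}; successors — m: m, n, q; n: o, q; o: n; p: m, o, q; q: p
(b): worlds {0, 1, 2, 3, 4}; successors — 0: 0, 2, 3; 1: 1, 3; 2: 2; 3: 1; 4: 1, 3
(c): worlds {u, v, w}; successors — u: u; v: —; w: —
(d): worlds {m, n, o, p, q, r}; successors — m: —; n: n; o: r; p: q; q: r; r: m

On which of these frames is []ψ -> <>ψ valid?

(a), (b)

Frame correspondent (Sahlqvist): forall x exists y Rxy — i.e. seriality.
(a): ✓.
(b): ✓.
(c): fails — world v has no successor.
(d): fails — world m has no successor.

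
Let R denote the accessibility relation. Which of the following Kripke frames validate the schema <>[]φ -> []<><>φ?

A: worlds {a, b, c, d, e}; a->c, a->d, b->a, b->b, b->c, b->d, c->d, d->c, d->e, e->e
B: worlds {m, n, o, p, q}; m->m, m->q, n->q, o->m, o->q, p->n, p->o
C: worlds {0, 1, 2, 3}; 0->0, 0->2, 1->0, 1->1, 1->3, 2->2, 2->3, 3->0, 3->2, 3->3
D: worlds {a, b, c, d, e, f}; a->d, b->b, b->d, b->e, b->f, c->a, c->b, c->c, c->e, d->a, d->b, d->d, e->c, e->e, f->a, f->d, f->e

C

This is the axiom for a generalized confluence (Geach) condition; its first-order frame correspondent is forall x forall y forall z ((xRy & xRz) -> exists w (yRw & z R^2 w)).
A: fails — aRc, aRc but no w with cRw and cR²w.
B: fails — mRm, mRq but no w with mRw and qR²w.
C: ✓.
D: fails — cRa, cRe but no w with aRw and eR²w.
Valid on: C.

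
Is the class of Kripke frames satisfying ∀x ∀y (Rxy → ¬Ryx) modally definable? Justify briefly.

Not definable by any modal formula

Modal frame validity is preserved under surjective bounded morphisms.
The 4-cycle (worlds w0,w1,w2,w3 with w0→w1→w2→w3→w0) is asymmetric. Mapping every world to a single reflexive point • is a surjective bounded morphism, and the reflexive point is not asymmetric (R•• but asymmetry requires ¬R••).
So no modal formula (or set of formulas) defines exactly the asymmetric frames.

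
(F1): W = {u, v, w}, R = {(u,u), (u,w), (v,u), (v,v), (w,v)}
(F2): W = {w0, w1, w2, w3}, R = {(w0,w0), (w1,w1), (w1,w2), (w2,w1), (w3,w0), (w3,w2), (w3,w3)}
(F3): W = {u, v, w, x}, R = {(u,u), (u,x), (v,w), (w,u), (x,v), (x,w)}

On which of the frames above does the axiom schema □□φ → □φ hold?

(F1), (F2)

Frame correspondent (Sahlqvist): ∀x ∀y (Rxy → ∃z (Rxz ∧ Rzy)) — i.e. density.
(F1): condition met.
(F2): condition met.
(F3): fails — Rvw but no z with Rvz and Rzw.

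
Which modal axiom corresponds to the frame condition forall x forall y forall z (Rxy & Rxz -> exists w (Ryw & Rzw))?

◇□p → □◇p

A defining formula is ◇□p → □◇p (the .2 axiom).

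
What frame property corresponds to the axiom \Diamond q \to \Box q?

partial functionality: \forall x \forall y \forall z (Rxy \wedge Rxz \to y = z)

Suppose ◇q→□q is valid. Take Rxy, Rxz and set V(q)={y}. Then ◇q at x, so □q at x, so q at z, i.e. z=y.
Conversely, on a frame with partial functionality the schema holds at every world under every valuation.
So the correspondent is partial functionality.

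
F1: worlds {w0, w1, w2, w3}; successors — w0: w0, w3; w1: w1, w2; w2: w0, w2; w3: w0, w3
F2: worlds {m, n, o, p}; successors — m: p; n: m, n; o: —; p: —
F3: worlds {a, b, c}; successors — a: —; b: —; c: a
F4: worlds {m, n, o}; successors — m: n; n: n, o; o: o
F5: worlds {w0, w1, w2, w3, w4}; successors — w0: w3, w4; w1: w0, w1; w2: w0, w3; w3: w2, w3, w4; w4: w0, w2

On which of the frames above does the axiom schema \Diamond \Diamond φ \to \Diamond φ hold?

Frame correspondent (Sahlqvist): \forall x \forall y \forall z (Rxy \wedge Ryz \to Rxz) — i.e. transitivity.
F1: fails — Rw1w2 and Rw2w0 but not Rw1w0.
F2: fails — Rnm and Rmp but not Rnp.
F3: satisfies the condition.
F4: fails — Rmn and Rno but not Rmo.
F5: fails — Rw1w0 and Rw0w4 but not Rw1w4.
Valid on: F3.

F3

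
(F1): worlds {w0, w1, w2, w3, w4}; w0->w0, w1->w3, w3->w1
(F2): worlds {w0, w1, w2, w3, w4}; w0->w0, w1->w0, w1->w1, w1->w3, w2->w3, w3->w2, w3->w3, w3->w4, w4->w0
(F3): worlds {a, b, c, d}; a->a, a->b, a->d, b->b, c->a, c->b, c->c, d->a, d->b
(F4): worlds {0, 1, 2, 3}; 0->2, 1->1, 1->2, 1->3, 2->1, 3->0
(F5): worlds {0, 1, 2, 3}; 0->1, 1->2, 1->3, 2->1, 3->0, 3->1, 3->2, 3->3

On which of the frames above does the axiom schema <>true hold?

(F2), (F3), (F4), (F5)

This is the axiom for seriality; its first-order frame correspondent is forall x exists y Rxy.
(F1): fails — world w2 has no successor.
(F2): holds.
(F3): holds.
(F4): holds.
(F5): holds.
Valid on: (F2), (F3), (F4), (F5).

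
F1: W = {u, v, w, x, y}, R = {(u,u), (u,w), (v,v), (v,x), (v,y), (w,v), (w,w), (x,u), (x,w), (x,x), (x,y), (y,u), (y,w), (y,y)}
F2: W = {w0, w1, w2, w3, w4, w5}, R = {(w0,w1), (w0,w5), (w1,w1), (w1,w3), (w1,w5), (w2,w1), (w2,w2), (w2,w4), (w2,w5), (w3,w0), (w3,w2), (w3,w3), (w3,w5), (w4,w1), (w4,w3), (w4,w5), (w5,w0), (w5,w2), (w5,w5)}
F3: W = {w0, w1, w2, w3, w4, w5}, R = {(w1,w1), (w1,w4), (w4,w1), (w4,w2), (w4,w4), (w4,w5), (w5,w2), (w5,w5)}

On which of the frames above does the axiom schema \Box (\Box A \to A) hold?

F1

The schema corresponds to shift-reflexivity: \forall x \forall y (Rxy \to Ryy).
F1: satisfies the condition.
F2: fails — Rw2w4 but not Rw4w4.
F3: fails — Rw5w2 but not Rw2w2.
Valid on: F1.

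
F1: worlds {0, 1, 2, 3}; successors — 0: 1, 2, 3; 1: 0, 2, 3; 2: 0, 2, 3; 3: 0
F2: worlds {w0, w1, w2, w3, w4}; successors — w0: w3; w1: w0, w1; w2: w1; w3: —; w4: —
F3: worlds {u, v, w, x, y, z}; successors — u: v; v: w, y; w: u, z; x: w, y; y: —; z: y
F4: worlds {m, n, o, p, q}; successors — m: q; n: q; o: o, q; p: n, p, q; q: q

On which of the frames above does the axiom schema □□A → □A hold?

This is the axiom for density; its first-order frame correspondent is ∀x ∀y (Rxy → ∃z (Rxz ∧ Rzy)).
F1: fails — R01 but no z with R0z and Rz1.
F2: fails — Rw0w3 but no z with Rw0z and Rzw3.
F3: fails — Ruv but no t with Rut and Rtv.
F4: condition met.

F4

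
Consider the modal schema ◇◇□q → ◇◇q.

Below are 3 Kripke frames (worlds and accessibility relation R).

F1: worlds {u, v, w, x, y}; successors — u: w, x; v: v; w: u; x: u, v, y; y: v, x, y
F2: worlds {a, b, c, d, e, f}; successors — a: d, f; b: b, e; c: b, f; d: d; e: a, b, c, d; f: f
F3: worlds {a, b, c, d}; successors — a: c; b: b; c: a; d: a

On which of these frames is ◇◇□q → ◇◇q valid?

F2

Frame correspondent (Sahlqvist): ∀x ∀y (xR²y → ∃w (yRw ∧ xR²w)) — i.e. a generalized confluence (Geach) condition.
F1: fails — uR²u but no t with uRt and uR²t.
F2: holds.
F3: fails — aR²a but no w with aRw and aR²w.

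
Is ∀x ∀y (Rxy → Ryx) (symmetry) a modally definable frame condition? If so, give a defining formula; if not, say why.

Definable; q → □◇q defines it

The condition is symmetry. A defining modal formula is q → □◇q.
Suppose q→□◇q is valid. Take Rxy and set V(q)={x}. Then q at x, so □◇q at x, so ◇q at y, so some z with Ryz has q; z=x, i.e. Ryx.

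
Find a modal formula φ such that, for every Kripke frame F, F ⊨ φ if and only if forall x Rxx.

□s → s

The condition is reflexivity. The T schema □s → s defines it.
Suppose □s→s is valid. At any x set V(s)={w : Rxw}. Then □s holds at x, so s holds at x, i.e. Rxx.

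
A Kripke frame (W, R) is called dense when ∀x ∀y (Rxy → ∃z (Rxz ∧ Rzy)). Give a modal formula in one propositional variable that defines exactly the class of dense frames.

A defining formula is □□p → □p (the C4 axiom).
Suppose □□p→□p is valid. Take Rxy and set V(p)={w : xR²w}. Then □□p at x, so □p at x, so p at y, i.e. ∃z(Rxz∧Rzy).

□□p → □p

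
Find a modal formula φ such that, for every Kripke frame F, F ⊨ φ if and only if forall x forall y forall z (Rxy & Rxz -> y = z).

◇ψ → □ψ

This is partial functionality; the standard corresponding axiom is CD: ◇ψ → □ψ.
Suppose ◇ψ→□ψ is valid. Take Rxy, Rxz and set V(ψ)={y}. Then ◇ψ at x, so □ψ at x, so ψ at z, i.e. z=y.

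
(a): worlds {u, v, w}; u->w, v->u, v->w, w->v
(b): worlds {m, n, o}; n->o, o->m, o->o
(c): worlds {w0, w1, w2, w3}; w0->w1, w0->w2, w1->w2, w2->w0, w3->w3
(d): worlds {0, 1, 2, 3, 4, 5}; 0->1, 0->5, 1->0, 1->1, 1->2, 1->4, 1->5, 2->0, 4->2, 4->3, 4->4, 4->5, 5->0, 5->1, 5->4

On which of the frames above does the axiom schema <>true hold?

(a), (c)

The schema corresponds to seriality: forall x exists y Rxy.
(a): ✓.
(b): fails — world m has no successor.
(c): ✓.
(d): fails — world 3 has no successor.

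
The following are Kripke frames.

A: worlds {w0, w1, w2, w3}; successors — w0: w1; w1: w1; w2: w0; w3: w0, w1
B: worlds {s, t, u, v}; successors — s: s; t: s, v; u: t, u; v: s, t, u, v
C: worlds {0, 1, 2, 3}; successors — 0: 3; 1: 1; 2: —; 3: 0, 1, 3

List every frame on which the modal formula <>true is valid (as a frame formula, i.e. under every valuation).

A, B

The schema corresponds to seriality: forall x exists y Rxy.
A: satisfies the condition.
B: satisfies the condition.
C: fails — world 2 has no successor.
Valid on: A, B.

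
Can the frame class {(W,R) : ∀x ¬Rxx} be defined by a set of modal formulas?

Not modally definable

Modal frame validity is preserved under surjective bounded morphisms.
The 2-cycle (worlds a,b with a→b→a) is irreflexive, and the map sending every world to a single reflexive point • is a surjective bounded morphism (forth: every edge maps to (•,•); back: every world has a successor). So any modal formula valid on the 2-cycle is also valid on the reflexive point, which is not irreflexive.
So the class is not modally definable.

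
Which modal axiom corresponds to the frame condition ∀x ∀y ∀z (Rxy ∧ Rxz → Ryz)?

◇q → □◇q

A defining formula is ◇q → □◇q (the 5 axiom).
Suppose ◇q→□◇q is valid. Take Rxy, Rxz and set V(q)={y}. Then ◇q at x, so □◇q at x, so ◇q at z, so some w with Rzw has q; w=y, i.e. Rzy. By symmetry of the argument, Ryz.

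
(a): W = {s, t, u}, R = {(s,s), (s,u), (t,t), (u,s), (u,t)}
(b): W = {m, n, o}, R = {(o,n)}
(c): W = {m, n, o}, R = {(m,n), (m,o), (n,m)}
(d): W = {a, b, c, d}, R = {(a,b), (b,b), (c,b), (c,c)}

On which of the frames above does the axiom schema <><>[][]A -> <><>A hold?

(a), (b), (d)

Frame correspondent (Sahlqvist): forall x forall y (x R^2 y -> exists w (y R^2 w & x R^2 w)) — i.e. a generalized confluence (Geach) condition.
(a): ✓.
(b): ✓.
(c): fails — nR²o but no w with oR²w and nR²w.
(d): ✓.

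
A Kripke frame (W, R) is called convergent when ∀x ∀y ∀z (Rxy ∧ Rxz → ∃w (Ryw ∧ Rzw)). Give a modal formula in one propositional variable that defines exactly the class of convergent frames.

A defining formula is ◇□p → □◇p (the .2 axiom).

◇□p → □◇p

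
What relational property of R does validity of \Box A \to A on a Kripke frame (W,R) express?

Suppose □A→A is valid. At any x set V(A)={w : Rxw}. Then □A holds at x, so A holds at x, i.e. Rxx.
Conversely, on a frame with reflexivity the schema holds at every world under every valuation.
So the correspondent is reflexivity.

reflexivity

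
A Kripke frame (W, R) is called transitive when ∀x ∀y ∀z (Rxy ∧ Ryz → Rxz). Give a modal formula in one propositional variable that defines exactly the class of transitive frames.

This is transitivity; the standard corresponding axiom is 4: □p → □□p.
Suppose □p→□□p is valid. Take Rxy, Ryz and set V(p)={w : Rxw}. Then □p at x, so □□p at x, so □p at y, so p at z, i.e. Rxz.

□p → □□p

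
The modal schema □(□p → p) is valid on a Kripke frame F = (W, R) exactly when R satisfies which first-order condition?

Suppose □(□p→p) is valid. Take Rxy and set V(p)={w : Ryw}. Then at y, □p holds; since □(□p→p) at x, □p→p at y, so p at y, i.e. Ryy.

Shift-reflexivity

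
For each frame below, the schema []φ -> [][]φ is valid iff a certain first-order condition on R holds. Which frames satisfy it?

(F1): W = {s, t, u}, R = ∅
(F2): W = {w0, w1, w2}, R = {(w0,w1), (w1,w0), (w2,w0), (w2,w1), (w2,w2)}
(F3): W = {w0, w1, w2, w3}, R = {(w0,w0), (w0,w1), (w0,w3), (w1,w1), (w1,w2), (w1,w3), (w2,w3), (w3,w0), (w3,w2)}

This is the axiom for transitivity; its first-order frame correspondent is forall x forall y forall z (Rxy & Ryz -> Rxz).
(F1): satisfies the condition.
(F2): fails — Rw1w0 and Rw0w1 but not Rw1w1.
(F3): fails — Rw3w2 and Rw2w3 but not Rw3w3.
Valid on: (F1).

(F1)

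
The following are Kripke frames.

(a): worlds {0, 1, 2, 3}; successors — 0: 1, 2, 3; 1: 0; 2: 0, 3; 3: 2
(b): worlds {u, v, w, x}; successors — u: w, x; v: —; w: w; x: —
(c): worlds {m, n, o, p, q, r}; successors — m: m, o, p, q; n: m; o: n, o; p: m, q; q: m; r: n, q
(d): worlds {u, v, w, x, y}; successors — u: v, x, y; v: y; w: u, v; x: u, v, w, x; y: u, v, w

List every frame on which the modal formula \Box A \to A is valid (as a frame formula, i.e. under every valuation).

The schema corresponds to reflexivity: \forall x Rxx.
(a): fails — world 0 does not see itself.
(b): fails — world u does not see itself.
(c): fails — world n does not see itself.
(d): fails — world u does not see itself.

none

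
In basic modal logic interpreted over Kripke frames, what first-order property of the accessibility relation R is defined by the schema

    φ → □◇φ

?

symmetry: ∀x ∀y (Rxy → Ryx)

Suppose φ→□◇φ is valid. Take Rxy and set V(φ)={x}. Then φ at x, so □◇φ at x, so ◇φ at y, so some z with Ryz has φ; z=x, i.e. Ryx.
The converse is a direct semantic check.
Frame condition: ∀x ∀y (Rxy → Ryx).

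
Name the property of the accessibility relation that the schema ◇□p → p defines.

Symmetry

Equivalently (dual form): p → □◇p.
Suppose p→□◇p is valid. Take Rxy and set V(p)={x}. Then p at x, so □◇p at x, so ◇p at y, so some z with Ryz has p; z=x, i.e. Ryx.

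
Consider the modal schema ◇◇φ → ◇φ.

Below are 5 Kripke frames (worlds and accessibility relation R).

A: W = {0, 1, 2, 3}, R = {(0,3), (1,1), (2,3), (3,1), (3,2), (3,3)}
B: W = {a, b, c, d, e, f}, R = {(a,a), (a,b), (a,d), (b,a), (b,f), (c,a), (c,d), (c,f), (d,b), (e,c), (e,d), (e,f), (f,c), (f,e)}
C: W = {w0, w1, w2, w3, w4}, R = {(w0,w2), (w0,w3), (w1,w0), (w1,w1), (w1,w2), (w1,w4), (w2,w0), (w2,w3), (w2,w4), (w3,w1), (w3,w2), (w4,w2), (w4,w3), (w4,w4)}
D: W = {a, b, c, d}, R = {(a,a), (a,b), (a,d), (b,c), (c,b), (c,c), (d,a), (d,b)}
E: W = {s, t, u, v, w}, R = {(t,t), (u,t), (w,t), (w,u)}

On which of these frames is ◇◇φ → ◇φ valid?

Frame correspondent (Sahlqvist): ∀x ∀y ∀z (Rxy ∧ Ryz → Rxz) — i.e. transitivity.
A: fails — R23 and R32 but not R22.
B: fails — Rcd and Rdb but not Rcb.
C: fails — Rw1w2 and Rw2w3 but not Rw1w3.
D: fails — Rbc and Rcb but not Rbb.
E: condition met.

E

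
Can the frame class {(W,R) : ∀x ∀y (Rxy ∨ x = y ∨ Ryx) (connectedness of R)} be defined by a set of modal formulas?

No — not modally definable

If a class were modally definable it would be closed under disjoint unions (Goldblatt–Thomason).
Take 3 disjoint single-world reflexive frames: each is trivially connected, but their disjoint union has 3 worlds with no edge between distinct components, so it is not connected.
Hence connectedness of R is not modally definable.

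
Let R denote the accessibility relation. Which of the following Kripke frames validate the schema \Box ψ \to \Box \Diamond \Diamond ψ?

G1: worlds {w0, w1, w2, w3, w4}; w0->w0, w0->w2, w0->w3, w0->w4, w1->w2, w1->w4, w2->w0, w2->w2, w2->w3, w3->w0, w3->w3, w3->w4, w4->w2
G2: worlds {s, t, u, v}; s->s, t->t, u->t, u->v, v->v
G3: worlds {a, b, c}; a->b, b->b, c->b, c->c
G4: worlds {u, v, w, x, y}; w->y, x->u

The schema corresponds to a generalized confluence (Geach) condition: \forall x \forall z (xRz \to \exists w (xRw \wedge z R^2 w)).
G1: condition met.
G2: condition met.
G3: condition met.
G4: fails — wRy but no t with wRt and yR²t.
Valid on: G1, G2, G3.

G1, G2, G3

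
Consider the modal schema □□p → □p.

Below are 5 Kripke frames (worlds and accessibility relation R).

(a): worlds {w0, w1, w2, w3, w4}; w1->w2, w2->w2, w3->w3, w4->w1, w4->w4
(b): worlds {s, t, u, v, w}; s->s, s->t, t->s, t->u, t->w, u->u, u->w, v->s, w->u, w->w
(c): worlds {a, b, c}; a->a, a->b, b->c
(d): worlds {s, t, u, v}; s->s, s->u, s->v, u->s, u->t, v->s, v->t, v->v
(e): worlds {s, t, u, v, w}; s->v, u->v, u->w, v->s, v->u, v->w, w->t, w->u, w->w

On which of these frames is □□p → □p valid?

This is the axiom for density; its first-order frame correspondent is ∀x ∀y (Rxy → ∃z (Rxz ∧ Rzy)).
(a): satisfies the condition.
(b): satisfies the condition.
(c): fails — Rbc but no z with Rbz and Rzc.
(d): fails — Rut but no z with Ruz and Rzt.
(e): fails — Ruv but no z with Ruz and Rzv.

(a), (b)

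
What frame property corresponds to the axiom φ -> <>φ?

This is frame-equivalent to □φ → φ (substitute ¬φ for φ and contrapose).
Suppose □φ→φ is valid. At any x set V(φ)={w : Rxw}. Then □φ holds at x, so φ holds at x, i.e. Rxx.
Conversely, any frame satisfying forall x Rxx validates the schema.
Frame condition: forall x Rxx.

reflexivity: forall x Rxx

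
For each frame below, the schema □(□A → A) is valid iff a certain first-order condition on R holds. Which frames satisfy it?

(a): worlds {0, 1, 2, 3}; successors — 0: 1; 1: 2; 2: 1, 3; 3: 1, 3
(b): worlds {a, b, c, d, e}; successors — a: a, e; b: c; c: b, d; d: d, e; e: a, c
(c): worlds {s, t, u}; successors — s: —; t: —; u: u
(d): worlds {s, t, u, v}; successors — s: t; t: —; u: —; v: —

The schema corresponds to shift-reflexivity: ∀x ∀y (Rxy → Ryy).
(a): fails — R31 but not R11.
(b): fails — Rbc but not Rcc.
(c): condition met.
(d): fails — Rst but not Rtt.
Valid on: (c).

(c)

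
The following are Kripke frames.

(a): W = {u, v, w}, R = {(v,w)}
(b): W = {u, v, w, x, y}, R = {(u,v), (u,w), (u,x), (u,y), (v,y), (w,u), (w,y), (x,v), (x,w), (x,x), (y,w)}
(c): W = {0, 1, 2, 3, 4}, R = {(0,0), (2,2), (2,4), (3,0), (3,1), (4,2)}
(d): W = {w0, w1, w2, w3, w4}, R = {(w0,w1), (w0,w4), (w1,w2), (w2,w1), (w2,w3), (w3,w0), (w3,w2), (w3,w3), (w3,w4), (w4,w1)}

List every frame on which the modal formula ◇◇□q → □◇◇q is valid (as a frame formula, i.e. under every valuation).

This is the axiom for a generalized confluence (Geach) condition; its first-order frame correspondent is ∀x ∀y ∀z ((xR²y ∧ xRz) → ∃w (yRw ∧ zR²w)).
(a): holds.
(b): fails — uR²v, uRv but no t with vRt and vR²t.
(c): fails — 3R²0, 3R1 but no w with 0Rw and 1R²w.
(d): fails — w0R²w1, w0Rw1 but no w with w1Rw and w1R²w.
Valid on: (a).

(a)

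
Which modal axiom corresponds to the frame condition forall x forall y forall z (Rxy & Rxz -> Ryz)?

This is the Euclidean property; the standard corresponding axiom is 5: ◇p → □◇p.
Suppose ◇p→□◇p is valid. Take Rxy, Rxz and set V(p)={y}. Then ◇p at x, so □◇p at x, so ◇p at z, so some w with Rzw has p; w=y, i.e. Rzy. By symmetry of the argument, Ryz.

◇p → □◇p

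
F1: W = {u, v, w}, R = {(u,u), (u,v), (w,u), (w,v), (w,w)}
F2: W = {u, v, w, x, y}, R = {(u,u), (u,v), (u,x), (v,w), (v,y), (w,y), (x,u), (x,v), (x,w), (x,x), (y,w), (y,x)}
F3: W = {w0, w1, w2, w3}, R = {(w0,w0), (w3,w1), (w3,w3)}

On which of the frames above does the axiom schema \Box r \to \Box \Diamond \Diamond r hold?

The schema corresponds to a generalized confluence (Geach) condition: \forall x \forall z (xRz \to \exists w (xRw \wedge z R^2 w)).
F1: fails — uRv but no t with uRt and vR²t.
F2: ✓.
F3: fails — w3Rw1 but no w with w3Rw and w1R²w.

F2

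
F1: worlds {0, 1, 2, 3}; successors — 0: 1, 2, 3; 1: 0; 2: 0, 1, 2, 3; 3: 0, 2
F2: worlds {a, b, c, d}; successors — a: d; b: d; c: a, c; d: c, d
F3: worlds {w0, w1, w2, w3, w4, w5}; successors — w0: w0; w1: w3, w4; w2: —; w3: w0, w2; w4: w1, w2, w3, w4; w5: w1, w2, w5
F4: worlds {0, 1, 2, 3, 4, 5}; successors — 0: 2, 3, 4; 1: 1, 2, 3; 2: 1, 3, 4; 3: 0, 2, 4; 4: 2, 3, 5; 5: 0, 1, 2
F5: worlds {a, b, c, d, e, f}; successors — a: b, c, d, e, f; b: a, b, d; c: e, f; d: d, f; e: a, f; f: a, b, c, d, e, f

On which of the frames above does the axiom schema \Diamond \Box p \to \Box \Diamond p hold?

F4

Frame correspondent (Sahlqvist): \forall x \forall y \forall z (Rxy \wedge Rxz \to \exists w (Ryw \wedge Rzw)) — i.e. convergence.
F1: fails — R20 and R21 but 0 and 1 have no common successor.
F2: fails — Rcc and Rca but c and a have no common successor.
F3: fails — Rw3w2 and Rw3w2 but w2 and w2 have no common successor.
F4: condition met.
F5: fails — Rab and Rac but b and c have no common successor.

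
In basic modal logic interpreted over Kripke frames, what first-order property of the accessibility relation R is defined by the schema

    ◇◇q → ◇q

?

transitivity

Replacing q by ¬q and contraposing gives the equivalent schema □q → □□q.
Suppose □q→□□q is valid. Take Rxy, Ryz and set V(q)={w : Rxw}. Then □q at x, so □□q at x, so □q at y, so q at z, i.e. Rxz.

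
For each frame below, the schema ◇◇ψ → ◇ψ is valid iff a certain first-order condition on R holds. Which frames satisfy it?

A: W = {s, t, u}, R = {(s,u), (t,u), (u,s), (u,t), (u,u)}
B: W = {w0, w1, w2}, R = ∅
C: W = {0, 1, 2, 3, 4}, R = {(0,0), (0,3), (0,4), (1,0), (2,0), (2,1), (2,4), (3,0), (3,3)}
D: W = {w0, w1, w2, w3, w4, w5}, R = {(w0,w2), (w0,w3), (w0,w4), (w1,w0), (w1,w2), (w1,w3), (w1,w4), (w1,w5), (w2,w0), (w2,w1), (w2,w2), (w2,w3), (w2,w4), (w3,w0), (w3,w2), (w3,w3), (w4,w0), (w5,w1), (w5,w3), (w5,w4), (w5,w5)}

This is the axiom for transitivity; its first-order frame correspondent is ∀x ∀y ∀z (Rxy ∧ Ryz → Rxz).
A: fails — Rtu and Rut but not Rtt.
B: satisfies the condition.
C: fails — R10 and R04 but not R14.
D: fails — Rw5w1 and Rw1w0 but not Rw5w0.

B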